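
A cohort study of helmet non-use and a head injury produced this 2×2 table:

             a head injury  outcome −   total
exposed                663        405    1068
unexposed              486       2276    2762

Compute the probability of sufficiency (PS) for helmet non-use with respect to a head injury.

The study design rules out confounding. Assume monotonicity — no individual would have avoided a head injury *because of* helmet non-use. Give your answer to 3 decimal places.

PS ≈ 0.540

p₁ = P(outcome | exposed) = 663/1068 = 0.62079
p₀ = P(outcome | unexposed) = 486/2762 = 0.17596
Under exogeneity and monotonicity, PS = (p₁ − p₀)/(1 − p₀).
PS = (0.62079 − 0.17596) / 0.82404 ≈ 0.5398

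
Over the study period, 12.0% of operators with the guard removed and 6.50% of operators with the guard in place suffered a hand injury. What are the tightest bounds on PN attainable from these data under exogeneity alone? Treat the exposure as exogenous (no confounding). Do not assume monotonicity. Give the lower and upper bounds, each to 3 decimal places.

p₁ = 0.12, p₀ = 0.065.
Under exogeneity alone the bounds on PN are max{0,(p₁−p₀)/p₁} ≤ PN ≤ min{1,(1−p₀)/p₁}.
  lower = (p₁ − p₀)/p₁ = 0.055 / 0.12 ≈ 0.4583
  upper = min{1, (1 − p₀)/p₁} = 0.935 / 0.12 ≈ 7.7917 → capped at 1

0.458 ≤ PN ≤ 1.000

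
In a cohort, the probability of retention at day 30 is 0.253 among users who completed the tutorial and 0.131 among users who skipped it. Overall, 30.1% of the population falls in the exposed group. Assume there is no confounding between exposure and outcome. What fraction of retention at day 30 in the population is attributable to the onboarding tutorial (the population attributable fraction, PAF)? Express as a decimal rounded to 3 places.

Let p₁ = 0.253, p₀ = 0.131.
Overall risk P(Y=1) = π·p₁ + (1−π)·p₀ = 0.301×0.253 + 0.699×0.131 = 0.16772.
Under exogeneity, PAF = [P(Y=1) − p₀] / P(Y=1).
PAF = (0.16772 − 0.131) / 0.16772 ≈ 0.2189

PAF ≈ 0.219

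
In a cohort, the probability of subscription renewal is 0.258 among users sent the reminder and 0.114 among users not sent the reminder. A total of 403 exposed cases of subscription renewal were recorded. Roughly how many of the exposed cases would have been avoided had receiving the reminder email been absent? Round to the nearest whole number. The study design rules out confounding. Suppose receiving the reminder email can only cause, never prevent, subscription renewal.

about 225 cases

Let p₁ = 0.258, p₀ = 0.114.
PN = (p₁ − p₀)/p₁ = (0.258 − 0.114) / 0.258 ≈ 0.55814.
Attributable cases ≈ PN × (exposed cases) = 0.55814 × 403 ≈ 224.93.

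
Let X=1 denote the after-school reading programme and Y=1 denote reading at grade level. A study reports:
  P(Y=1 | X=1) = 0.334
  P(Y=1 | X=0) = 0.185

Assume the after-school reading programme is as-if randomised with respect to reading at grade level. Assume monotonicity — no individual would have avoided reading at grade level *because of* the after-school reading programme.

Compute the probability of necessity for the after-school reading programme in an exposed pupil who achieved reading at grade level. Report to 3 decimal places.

Let p₁ = 0.334, p₀ = 0.185.
Under exogeneity and monotonicity, PN = (p₁ − p₀) / p₁.
PN = (0.334 − 0.185) / 0.334 = 0.149 / 0.334 ≈ 0.4461

PN ≈ 0.446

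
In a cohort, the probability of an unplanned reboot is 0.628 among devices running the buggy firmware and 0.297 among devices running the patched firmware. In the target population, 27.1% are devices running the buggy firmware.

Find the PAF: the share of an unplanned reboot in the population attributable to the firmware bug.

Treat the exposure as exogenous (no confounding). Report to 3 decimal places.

Let p₁ = 0.628, p₀ = 0.297.
Overall risk P(Y=1) = π·p₁ + (1−π)·p₀ = 0.271×0.628 + 0.729×0.297 = 0.3867.
Under exogeneity, PAF = [P(Y=1) − p₀] / P(Y=1).
PAF = (0.3867 − 0.297) / 0.3867 ≈ 0.2320

PAF ≈ 0.232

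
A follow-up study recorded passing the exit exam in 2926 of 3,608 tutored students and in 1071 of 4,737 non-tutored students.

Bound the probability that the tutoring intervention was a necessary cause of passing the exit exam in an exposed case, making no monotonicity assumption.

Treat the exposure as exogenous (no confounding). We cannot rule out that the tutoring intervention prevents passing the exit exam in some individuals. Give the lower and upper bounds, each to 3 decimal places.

0.721 ≤ PN ≤ 0.954

p₁ = P(outcome | exposed) = 2926/3608 = 0.81098
p₀ = P(outcome | unexposed) = 1071/4737 = 0.22609
Under exogeneity alone the bounds on PN are max{0,(p₁−p₀)/p₁} ≤ PN ≤ min{1,(1−p₀)/p₁}.
  lower = (p₁ − p₀)/p₁ = 0.58488 / 0.81098 ≈ 0.7212
  upper = min{1, (1 − p₀)/p₁} = 0.77391 / 0.81098 ≈ 0.9543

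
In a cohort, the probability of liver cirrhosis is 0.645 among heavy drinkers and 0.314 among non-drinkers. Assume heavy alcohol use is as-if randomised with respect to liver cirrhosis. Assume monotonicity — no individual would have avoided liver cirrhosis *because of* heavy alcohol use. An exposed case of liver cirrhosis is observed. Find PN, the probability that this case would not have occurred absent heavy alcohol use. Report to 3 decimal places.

Let p₁ = 0.645, p₀ = 0.314.
Under exogeneity and monotonicity, PN = (p₁ − p₀) / p₁.
PN = (0.645 − 0.314) / 0.645 = 0.331 / 0.645 ≈ 0.5132

PN ≈ 0.513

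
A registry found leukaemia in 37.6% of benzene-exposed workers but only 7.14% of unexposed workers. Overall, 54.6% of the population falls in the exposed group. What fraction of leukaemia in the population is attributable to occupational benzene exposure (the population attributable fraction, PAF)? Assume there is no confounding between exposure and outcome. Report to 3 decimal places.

PAF ≈ 0.700

p₁ = 0.376, p₀ = 0.0714.
Overall risk P(Y=1) = π·p₁ + (1−π)·p₀ = 0.546×0.376 + 0.454×0.0714 = 0.23771.
Under exogeneity, PAF = [P(Y=1) − p₀] / P(Y=1).
PAF = (0.23771 − 0.0714) / 0.23771 ≈ 0.6996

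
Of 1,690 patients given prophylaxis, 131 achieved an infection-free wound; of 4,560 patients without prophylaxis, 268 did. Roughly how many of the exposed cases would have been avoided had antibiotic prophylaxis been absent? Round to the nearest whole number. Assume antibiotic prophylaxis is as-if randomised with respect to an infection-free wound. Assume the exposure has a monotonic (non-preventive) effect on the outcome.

about 32 cases

p₁ = P(outcome | exposed) = 131/1690 = 0.077515
p₀ = P(outcome | unexposed) = 268/4560 = 0.058772
PN = (p₁ − p₀)/p₁ = (0.077515 − 0.058772) / 0.077515 ≈ 0.24180.
Attributable cases ≈ PN × (exposed cases) = 0.24180 × 131 ≈ 31.68.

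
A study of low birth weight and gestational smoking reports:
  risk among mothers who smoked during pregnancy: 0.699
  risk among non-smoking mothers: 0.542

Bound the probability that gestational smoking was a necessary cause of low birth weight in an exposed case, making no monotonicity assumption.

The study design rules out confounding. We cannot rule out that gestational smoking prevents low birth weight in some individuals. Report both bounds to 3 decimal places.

Let p₁ = 0.699, p₀ = 0.542.
Under exogeneity alone the bounds on PN are max{0,(p₁−p₀)/p₁} ≤ PN ≤ min{1,(1−p₀)/p₁}.
  lower = (p₁ − p₀)/p₁ = 0.157 / 0.699 ≈ 0.2246
  upper = min{1, (1 − p₀)/p₁} = 0.458 / 0.699 ≈ 0.6552

0.225 ≤ PN ≤ 0.655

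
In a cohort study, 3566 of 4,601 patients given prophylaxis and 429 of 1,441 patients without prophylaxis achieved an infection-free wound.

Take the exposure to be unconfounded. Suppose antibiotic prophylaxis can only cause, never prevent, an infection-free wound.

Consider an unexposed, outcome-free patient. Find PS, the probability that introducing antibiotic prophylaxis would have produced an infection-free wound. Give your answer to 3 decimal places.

PS ≈ 0.680

p₁ = P(outcome | exposed) = 3566/4601 = 0.77505
p₀ = P(outcome | unexposed) = 429/1441 = 0.29771
Under exogeneity and monotonicity, PS = (p₁ − p₀) / (1 − p₀).
PS = (0.77505 − 0.29771) / (1 − 0.29771) = 0.47734 / 0.70229 ≈ 0.6797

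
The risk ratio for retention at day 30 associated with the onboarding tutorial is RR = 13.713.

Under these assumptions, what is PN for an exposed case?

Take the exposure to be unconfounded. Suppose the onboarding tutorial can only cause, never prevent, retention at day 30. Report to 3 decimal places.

PN ≈ 0.927

Under exogeneity and monotonicity, PN = (RR − 1) / RR = 1 − 1/RR.
PN = (13.713 − 1) / 13.713 = 12.71 / 13.713 ≈ 0.9271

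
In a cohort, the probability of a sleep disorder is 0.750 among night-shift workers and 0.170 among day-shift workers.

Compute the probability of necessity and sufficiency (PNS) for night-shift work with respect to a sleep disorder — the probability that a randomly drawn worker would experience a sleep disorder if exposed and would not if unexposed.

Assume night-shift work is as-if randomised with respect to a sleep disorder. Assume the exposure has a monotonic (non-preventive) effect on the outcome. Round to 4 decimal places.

Let p₁ = 0.75, p₀ = 0.17.
Under exogeneity and monotonicity, PNS = p₁ − p₀.
PNS = 0.75 − 0.17 = 0.58

PNS ≈ 0.5800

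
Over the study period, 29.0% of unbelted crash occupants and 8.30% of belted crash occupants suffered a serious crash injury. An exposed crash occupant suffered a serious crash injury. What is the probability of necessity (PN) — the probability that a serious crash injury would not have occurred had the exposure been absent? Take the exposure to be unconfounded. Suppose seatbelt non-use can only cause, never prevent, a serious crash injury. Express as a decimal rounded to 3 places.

PN ≈ 0.714

p₁ = 0.29, p₀ = 0.083.
Under exogeneity and monotonicity, PN = (p₁ − p₀) / p₁.
PN = (0.29 − 0.083) / 0.29 = 0.207 / 0.29 ≈ 0.7138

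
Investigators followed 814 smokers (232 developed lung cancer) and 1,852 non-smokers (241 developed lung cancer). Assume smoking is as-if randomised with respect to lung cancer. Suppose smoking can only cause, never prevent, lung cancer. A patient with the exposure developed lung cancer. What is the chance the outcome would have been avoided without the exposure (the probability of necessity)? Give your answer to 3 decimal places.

PN ≈ 0.543

p₁ = P(outcome | exposed) = 232/814 = 0.28501
p₀ = P(outcome | unexposed) = 241/1852 = 0.13013
Under exogeneity and monotonicity, PN = (p₁ − p₀) / p₁.
PN = (0.28501 − 0.13013) / 0.28501 = 0.15488 / 0.28501 ≈ 0.5434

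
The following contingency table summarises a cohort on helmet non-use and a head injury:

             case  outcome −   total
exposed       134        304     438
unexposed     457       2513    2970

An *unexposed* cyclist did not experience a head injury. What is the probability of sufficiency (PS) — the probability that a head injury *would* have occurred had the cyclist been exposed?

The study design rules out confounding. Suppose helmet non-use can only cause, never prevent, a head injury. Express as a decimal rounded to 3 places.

PS ≈ 0.180

p₁ = P(outcome | exposed) = 134/438 = 0.30594
p₀ = P(outcome | unexposed) = 457/2970 = 0.15387
Under exogeneity and monotonicity, PS = (p₁ − p₀)/(1 − p₀).
PS = (0.30594 − 0.15387) / 0.84613 ≈ 0.1797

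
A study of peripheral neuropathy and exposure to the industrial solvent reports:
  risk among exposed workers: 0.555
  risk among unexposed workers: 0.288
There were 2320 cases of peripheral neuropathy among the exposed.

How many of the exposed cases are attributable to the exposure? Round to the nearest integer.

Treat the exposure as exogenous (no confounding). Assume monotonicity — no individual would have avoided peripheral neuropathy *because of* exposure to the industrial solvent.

about 1116 cases

Let p₁ = 0.555, p₀ = 0.288.
PN = (p₁ − p₀)/p₁ = (0.555 − 0.288) / 0.555 ≈ 0.48108.
Attributable cases ≈ PN × (exposed cases) = 0.48108 × 2320 ≈ 1116.11.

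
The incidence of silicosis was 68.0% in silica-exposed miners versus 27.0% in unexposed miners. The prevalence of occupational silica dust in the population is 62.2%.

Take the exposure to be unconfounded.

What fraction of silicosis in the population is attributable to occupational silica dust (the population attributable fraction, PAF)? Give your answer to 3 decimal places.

p₁ = 0.68, p₀ = 0.27.
Overall risk P(Y=1) = π·p₁ + (1−π)·p₀ = 0.622×0.68 + 0.378×0.27 = 0.52502.
Under exogeneity, PAF = [P(Y=1) − p₀] / P(Y=1).
PAF = (0.52502 − 0.27) / 0.52502 ≈ 0.4857

PAF ≈ 0.486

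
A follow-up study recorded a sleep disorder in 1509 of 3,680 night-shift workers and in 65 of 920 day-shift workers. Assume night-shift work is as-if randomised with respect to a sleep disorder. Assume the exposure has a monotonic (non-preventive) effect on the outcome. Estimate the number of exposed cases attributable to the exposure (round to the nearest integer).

p₁ = P(outcome | exposed) = 1509/3680 = 0.41005
p₀ = P(outcome | unexposed) = 65/920 = 0.070652
PN = (p₁ − p₀)/p₁ = (0.41005 − 0.070652) / 0.41005 ≈ 0.82770.
Attributable cases ≈ PN × (exposed cases) = 0.82770 × 1509 ≈ 1249.00.

about 1249 cases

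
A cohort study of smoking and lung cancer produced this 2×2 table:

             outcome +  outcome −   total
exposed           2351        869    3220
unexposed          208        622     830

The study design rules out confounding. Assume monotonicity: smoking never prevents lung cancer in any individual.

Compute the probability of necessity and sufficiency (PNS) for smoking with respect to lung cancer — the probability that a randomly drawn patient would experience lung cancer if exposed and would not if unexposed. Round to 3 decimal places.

p₁ = P(outcome | exposed) = 2351/3220 = 0.73012
p₀ = P(outcome | unexposed) = 208/830 = 0.2506
Under exogeneity and monotonicity, PNS = p₁ − p₀.
PNS = 0.73012 − 0.2506 = 0.47952

PNS ≈ 0.480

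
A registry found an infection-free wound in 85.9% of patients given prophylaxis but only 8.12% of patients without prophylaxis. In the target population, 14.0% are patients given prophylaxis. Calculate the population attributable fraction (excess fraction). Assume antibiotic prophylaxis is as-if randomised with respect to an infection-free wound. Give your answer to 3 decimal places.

PAF ≈ 0.573

p₁ = 0.859, p₀ = 0.0812.
Overall risk P(Y=1) = π·p₁ + (1−π)·p₀ = 0.14×0.859 + 0.86×0.0812 = 0.19009.
Under exogeneity, PAF = [P(Y=1) − p₀] / P(Y=1).
PAF = (0.19009 − 0.0812) / 0.19009 ≈ 0.5728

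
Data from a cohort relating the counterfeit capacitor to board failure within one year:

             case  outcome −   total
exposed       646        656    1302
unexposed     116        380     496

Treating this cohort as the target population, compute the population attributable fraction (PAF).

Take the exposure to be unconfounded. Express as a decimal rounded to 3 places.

p₁ = P(outcome | exposed) = 646/1302 = 0.49616
p₀ = P(outcome | unexposed) = 116/496 = 0.23387
Exposure prevalence π = 1302/1798 = 0.72414; overall risk P(Y=1) = 0.4238.
Under exogeneity, PAF = [P(Y=1) − p₀]/P(Y=1).
PAF = (0.4238 − 0.23387) / 0.4238 ≈ 0.4482

PAF ≈ 0.448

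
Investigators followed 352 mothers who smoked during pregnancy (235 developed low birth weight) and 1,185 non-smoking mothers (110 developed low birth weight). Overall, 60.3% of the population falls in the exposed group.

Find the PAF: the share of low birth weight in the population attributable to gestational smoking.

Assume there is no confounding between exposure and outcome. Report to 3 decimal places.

p₁ = P(outcome | exposed) = 235/352 = 0.66761
p₀ = P(outcome | unexposed) = 110/1185 = 0.092827
Overall risk P(Y=1) = π·p₁ + (1−π)·p₀ = 0.603×0.66761 + 0.397×0.092827 = 0.43942.
Under exogeneity, PAF = [P(Y=1) − p₀] / P(Y=1).
PAF = (0.43942 − 0.092827) / 0.43942 ≈ 0.7888

PAF ≈ 0.789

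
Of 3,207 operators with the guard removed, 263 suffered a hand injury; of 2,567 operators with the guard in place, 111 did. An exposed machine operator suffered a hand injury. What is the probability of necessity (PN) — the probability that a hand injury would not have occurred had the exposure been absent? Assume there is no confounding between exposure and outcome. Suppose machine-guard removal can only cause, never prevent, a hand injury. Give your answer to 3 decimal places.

p₁ = P(outcome | exposed) = 263/3207 = 0.082008
p₀ = P(outcome | unexposed) = 111/2567 = 0.043241
Under exogeneity and monotonicity, PN = (p₁ − p₀) / p₁.
PN = (0.082008 − 0.043241) / 0.082008 = 0.038767 / 0.082008 ≈ 0.4727

PN ≈ 0.473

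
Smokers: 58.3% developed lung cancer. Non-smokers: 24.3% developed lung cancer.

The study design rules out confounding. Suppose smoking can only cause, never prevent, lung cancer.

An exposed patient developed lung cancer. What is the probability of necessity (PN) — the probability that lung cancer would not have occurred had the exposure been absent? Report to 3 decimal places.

PN ≈ 0.583

p₁ = 0.583, p₀ = 0.243.
Under exogeneity and monotonicity, PN = (p₁ − p₀) / p₁.
PN = (0.583 − 0.243) / 0.583 = 0.34 / 0.583 ≈ 0.5832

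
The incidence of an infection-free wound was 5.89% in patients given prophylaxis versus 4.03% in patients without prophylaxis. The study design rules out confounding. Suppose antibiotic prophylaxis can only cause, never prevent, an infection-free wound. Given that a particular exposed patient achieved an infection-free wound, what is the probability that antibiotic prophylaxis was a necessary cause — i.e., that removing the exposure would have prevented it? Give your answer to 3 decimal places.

p₁ = 0.0589, p₀ = 0.0403.
Under exogeneity and monotonicity, PN = (p₁ − p₀) / p₁.
PN = (0.0589 − 0.0403) / 0.0589 = 0.0186 / 0.0589 ≈ 0.3158

PN ≈ 0.316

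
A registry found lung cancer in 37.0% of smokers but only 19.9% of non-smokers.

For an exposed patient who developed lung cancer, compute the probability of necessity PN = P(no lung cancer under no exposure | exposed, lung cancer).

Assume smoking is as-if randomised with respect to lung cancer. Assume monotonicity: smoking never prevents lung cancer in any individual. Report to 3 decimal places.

PN ≈ 0.462

p₁ = 0.37, p₀ = 0.199.
Under exogeneity and monotonicity, PN = (p₁ − p₀) / p₁.
PN = (0.37 − 0.199) / 0.37 = 0.171 / 0.37 ≈ 0.4622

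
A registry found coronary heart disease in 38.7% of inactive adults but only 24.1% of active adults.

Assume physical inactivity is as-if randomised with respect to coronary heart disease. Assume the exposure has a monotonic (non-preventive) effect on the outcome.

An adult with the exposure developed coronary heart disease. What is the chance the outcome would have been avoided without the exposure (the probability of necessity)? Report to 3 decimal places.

PN ≈ 0.377

p₁ = 0.387, p₀ = 0.241.
Under exogeneity and monotonicity, PN = (p₁ − p₀) / p₁.
PN = (0.387 − 0.241) / 0.387 = 0.146 / 0.387 ≈ 0.3773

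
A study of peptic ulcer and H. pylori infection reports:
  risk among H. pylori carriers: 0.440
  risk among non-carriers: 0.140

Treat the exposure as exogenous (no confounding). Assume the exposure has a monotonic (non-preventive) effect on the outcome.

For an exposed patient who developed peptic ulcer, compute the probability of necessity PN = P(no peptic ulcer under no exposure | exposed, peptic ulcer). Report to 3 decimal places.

Let p₁ = 0.44, p₀ = 0.14.
Under exogeneity and monotonicity, PN = (p₁ − p₀) / p₁.
PN = (0.44 − 0.14) / 0.44 = 0.3 / 0.44 ≈ 0.6818

PN ≈ 0.682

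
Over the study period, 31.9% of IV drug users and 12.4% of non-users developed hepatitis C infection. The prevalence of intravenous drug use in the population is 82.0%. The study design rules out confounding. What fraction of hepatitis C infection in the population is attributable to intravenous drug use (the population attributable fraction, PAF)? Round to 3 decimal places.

PAF ≈ 0.563

p₁ = 0.319, p₀ = 0.124.
Overall risk P(Y=1) = π·p₁ + (1−π)·p₀ = 0.82×0.319 + 0.18×0.124 = 0.2839.
Under exogeneity, PAF = [P(Y=1) − p₀] / P(Y=1).
PAF = (0.2839 − 0.124) / 0.2839 ≈ 0.5632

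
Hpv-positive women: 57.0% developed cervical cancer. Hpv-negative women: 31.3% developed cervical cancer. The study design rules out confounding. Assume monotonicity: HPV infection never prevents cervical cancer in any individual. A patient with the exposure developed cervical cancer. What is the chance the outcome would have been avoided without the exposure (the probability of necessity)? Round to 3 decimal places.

p₁ = 0.57, p₀ = 0.313.
Under exogeneity and monotonicity, PN = (p₁ − p₀) / p₁.
PN = (0.57 − 0.313) / 0.57 = 0.257 / 0.57 ≈ 0.4509

PN ≈ 0.451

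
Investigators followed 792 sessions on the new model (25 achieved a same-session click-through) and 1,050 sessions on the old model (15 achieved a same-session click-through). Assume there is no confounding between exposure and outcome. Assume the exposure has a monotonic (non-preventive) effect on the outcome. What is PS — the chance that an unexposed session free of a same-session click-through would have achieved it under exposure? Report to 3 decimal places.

PS ≈ 0.018

p₁ = P(outcome | exposed) = 25/792 = 0.031566
p₀ = P(outcome | unexposed) = 15/1050 = 0.014286
Under exogeneity and monotonicity, PS = (p₁ − p₀) / (1 − p₀).
PS = (0.031566 − 0.014286) / (1 − 0.014286) = 0.01728 / 0.98571 ≈ 0.0175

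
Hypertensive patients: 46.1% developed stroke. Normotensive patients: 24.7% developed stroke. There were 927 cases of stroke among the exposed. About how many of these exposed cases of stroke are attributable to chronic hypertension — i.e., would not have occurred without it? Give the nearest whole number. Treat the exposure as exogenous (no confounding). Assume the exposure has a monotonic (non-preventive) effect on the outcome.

p₁ = 0.461, p₀ = 0.247.
PN = (p₁ − p₀)/p₁ = (0.461 − 0.247) / 0.461 ≈ 0.46421.
Attributable cases ≈ PN × (exposed cases) = 0.46421 × 927 ≈ 430.32.

about 430 cases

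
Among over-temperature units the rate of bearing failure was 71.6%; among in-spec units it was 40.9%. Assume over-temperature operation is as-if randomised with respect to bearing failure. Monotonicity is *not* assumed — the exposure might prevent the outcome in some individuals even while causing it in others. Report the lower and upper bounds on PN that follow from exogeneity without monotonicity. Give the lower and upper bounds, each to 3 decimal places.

p₁ = 0.716, p₀ = 0.409.
Under exogeneity alone the bounds on PN are max{0,(p₁−p₀)/p₁} ≤ PN ≤ min{1,(1−p₀)/p₁}.
  lower = (p₁ − p₀)/p₁ = 0.307 / 0.716 ≈ 0.4288
  upper = min{1, (1 − p₀)/p₁} = 0.591 / 0.716 ≈ 0.8254

0.429 ≤ PN ≤ 0.825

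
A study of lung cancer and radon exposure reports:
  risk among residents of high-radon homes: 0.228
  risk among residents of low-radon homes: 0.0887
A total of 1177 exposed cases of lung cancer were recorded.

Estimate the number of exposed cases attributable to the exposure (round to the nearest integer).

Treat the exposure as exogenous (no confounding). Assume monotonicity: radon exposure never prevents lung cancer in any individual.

Let p₁ = 0.228, p₀ = 0.0887.
PN = (p₁ − p₀)/p₁ = (0.228 − 0.0887) / 0.228 ≈ 0.61096.
Attributable cases ≈ PN × (exposed cases) = 0.61096 × 1177 ≈ 719.11.

about 719 cases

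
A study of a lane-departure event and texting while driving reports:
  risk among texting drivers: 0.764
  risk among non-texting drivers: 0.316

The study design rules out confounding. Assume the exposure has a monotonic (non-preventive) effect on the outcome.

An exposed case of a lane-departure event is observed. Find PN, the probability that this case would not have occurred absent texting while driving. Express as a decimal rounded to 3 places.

Let p₁ = 0.764, p₀ = 0.316.
Under exogeneity and monotonicity, PN = (p₁ − p₀) / p₁.
PN = (0.764 − 0.316) / 0.764 = 0.448 / 0.764 ≈ 0.5864

PN ≈ 0.586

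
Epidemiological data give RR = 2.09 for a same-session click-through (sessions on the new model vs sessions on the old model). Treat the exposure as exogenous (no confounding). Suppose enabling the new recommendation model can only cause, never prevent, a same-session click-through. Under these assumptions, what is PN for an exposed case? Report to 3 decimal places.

Under exogeneity and monotonicity, PN = (RR − 1) / RR = 1 − 1/RR.
PN = (2.09 − 1) / 2.09 = 1.09 / 2.09 ≈ 0.5215

PN ≈ 0.522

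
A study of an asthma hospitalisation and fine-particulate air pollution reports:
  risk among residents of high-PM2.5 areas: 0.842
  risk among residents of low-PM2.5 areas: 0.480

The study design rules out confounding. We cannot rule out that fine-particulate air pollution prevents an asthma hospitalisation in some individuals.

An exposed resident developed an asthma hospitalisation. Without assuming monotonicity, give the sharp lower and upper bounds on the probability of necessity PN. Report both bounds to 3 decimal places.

Let p₁ = 0.842, p₀ = 0.48.
Under exogeneity alone the bounds on PN are max{0,(p₁−p₀)/p₁} ≤ PN ≤ min{1,(1−p₀)/p₁}.
  lower = (p₁ − p₀)/p₁ = 0.362 / 0.842 ≈ 0.4299
  upper = min{1, (1 − p₀)/p₁} = 0.52 / 0.842 ≈ 0.6176

0.430 ≤ PN ≤ 0.618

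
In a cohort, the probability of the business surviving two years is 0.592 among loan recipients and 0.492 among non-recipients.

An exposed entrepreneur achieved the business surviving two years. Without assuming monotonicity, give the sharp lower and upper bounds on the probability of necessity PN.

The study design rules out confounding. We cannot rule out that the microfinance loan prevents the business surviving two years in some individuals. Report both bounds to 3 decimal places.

0.169 ≤ PN ≤ 0.858

Let p₁ = 0.592, p₀ = 0.492.
Under exogeneity alone the bounds on PN are max{0,(p₁−p₀)/p₁} ≤ PN ≤ min{1,(1−p₀)/p₁}.
  lower = (p₁ − p₀)/p₁ = 0.1 / 0.592 ≈ 0.1689
  upper = min{1, (1 − p₀)/p₁} = 0.508 / 0.592 ≈ 0.8581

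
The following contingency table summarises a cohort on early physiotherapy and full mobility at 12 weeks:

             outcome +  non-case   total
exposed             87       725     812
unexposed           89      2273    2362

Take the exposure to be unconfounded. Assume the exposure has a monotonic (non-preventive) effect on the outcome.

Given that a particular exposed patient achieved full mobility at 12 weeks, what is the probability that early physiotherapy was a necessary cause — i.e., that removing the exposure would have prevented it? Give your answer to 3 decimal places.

p₁ = P(outcome | exposed) = 87/812 = 0.10714
p₀ = P(outcome | unexposed) = 89/2362 = 0.03768
Under exogeneity and monotonicity, PN = (p₁ − p₀)/p₁.
PN = (0.10714 − 0.03768) / 0.10714 ≈ 0.6483

PN ≈ 0.648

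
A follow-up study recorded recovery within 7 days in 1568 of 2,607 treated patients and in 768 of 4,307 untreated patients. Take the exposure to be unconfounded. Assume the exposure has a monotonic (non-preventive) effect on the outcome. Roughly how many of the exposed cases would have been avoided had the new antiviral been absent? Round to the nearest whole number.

about 1103 cases

p₁ = P(outcome | exposed) = 1568/2607 = 0.60146
p₀ = P(outcome | unexposed) = 768/4307 = 0.17831
PN = (p₁ − p₀)/p₁ = (0.60146 − 0.17831) / 0.60146 ≈ 0.70353.
Attributable cases ≈ PN × (exposed cases) = 0.70353 × 1568 ≈ 1103.13.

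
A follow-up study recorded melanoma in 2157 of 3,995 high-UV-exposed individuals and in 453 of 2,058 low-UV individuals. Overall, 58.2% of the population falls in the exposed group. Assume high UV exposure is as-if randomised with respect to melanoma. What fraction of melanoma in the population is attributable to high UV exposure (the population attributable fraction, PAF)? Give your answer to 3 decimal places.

p₁ = P(outcome | exposed) = 2157/3995 = 0.53992
p₀ = P(outcome | unexposed) = 453/2058 = 0.22012
Overall risk P(Y=1) = π·p₁ + (1−π)·p₀ = 0.582×0.53992 + 0.418×0.22012 = 0.40625.
Under exogeneity, PAF = [P(Y=1) − p₀] / P(Y=1).
PAF = (0.40625 − 0.22012) / 0.40625 ≈ 0.4582

PAF ≈ 0.458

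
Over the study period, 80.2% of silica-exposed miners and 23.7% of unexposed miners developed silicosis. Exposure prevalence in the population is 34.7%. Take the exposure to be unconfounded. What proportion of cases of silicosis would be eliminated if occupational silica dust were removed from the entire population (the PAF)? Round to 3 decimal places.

p₁ = 0.802, p₀ = 0.237.
Overall risk P(Y=1) = π·p₁ + (1−π)·p₀ = 0.347×0.802 + 0.653×0.237 = 0.43306.
Under exogeneity, PAF = [P(Y=1) − p₀] / P(Y=1).
PAF = (0.43306 − 0.237) / 0.43306 ≈ 0.4527

PAF ≈ 0.453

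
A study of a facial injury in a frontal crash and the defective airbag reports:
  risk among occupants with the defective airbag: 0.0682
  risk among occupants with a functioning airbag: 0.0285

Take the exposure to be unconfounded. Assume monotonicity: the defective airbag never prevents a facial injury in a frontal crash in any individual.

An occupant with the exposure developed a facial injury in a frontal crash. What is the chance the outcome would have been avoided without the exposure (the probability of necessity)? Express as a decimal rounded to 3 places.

PN ≈ 0.582

Let p₁ = 0.0682, p₀ = 0.0285.
Under exogeneity and monotonicity, PN = (p₁ − p₀) / p₁.
PN = (0.0682 − 0.0285) / 0.0682 = 0.0397 / 0.0682 ≈ 0.5821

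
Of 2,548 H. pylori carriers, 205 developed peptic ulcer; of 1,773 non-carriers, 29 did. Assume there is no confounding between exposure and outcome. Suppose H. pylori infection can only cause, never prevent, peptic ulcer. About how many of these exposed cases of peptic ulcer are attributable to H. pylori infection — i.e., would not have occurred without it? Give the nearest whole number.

about 163 cases

p₁ = P(outcome | exposed) = 205/2548 = 0.080455
p₀ = P(outcome | unexposed) = 29/1773 = 0.016356
PN = (p₁ − p₀)/p₁ = (0.080455 − 0.016356) / 0.080455 ≈ 0.79670.
Attributable cases ≈ PN × (exposed cases) = 0.79670 × 205 ≈ 163.32.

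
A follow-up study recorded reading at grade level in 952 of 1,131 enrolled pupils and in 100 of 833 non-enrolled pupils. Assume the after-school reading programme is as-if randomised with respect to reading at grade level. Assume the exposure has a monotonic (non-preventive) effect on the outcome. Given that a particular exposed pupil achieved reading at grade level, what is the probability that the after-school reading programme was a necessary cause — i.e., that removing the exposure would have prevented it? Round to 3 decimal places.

PN ≈ 0.857

p₁ = P(outcome | exposed) = 952/1131 = 0.84173
p₀ = P(outcome | unexposed) = 100/833 = 0.12005
Under exogeneity and monotonicity, PN = (p₁ − p₀) / p₁.
PN = (0.84173 − 0.12005) / 0.84173 = 0.72168 / 0.84173 ≈ 0.8574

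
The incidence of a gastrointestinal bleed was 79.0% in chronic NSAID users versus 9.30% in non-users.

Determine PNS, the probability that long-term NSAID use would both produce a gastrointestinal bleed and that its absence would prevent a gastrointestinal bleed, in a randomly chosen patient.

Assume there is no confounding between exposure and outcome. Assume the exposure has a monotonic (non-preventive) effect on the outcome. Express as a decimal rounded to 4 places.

p₁ = 0.79, p₀ = 0.093.
Under exogeneity and monotonicity, PNS = p₁ − p₀.
PNS = 0.79 − 0.093 = 0.697

PNS ≈ 0.6970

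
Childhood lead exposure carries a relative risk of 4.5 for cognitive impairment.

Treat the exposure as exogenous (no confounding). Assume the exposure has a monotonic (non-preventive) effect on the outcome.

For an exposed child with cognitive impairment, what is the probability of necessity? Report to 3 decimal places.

PN ≈ 0.778

Under exogeneity and monotonicity, PN = (RR − 1) / RR = 1 − 1/RR.
PN = (4.5 − 1) / 4.5 = 3.5 / 4.5 ≈ 0.7778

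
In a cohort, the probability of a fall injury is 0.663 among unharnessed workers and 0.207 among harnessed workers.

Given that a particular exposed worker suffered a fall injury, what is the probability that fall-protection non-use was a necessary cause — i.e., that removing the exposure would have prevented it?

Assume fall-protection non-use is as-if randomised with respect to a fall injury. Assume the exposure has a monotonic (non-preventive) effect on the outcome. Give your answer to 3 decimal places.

PN ≈ 0.688

Let p₁ = 0.663, p₀ = 0.207.
Under exogeneity and monotonicity, PN = (p₁ − p₀) / p₁.
PN = (0.663 − 0.207) / 0.663 = 0.456 / 0.663 ≈ 0.6878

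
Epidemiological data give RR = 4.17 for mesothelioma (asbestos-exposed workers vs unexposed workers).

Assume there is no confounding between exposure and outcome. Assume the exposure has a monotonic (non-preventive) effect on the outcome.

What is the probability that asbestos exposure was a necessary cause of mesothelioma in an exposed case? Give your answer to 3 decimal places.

PN ≈ 0.760

Under exogeneity and monotonicity, PN = (RR − 1) / RR = 1 − 1/RR.
PN = (4.17 − 1) / 4.17 = 3.17 / 4.17 ≈ 0.7602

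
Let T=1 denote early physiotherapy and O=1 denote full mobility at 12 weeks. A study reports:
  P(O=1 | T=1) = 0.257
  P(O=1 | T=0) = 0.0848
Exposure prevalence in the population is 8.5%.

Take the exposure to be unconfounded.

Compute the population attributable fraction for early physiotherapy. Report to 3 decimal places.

Let p₁ = 0.257, p₀ = 0.0848.
Overall risk P(Y=1) = π·p₁ + (1−π)·p₀ = 0.085×0.257 + 0.915×0.0848 = 0.099437.
Under exogeneity, PAF = [P(Y=1) − p₀] / P(Y=1).
PAF = (0.099437 − 0.0848) / 0.099437 ≈ 0.1472

PAF ≈ 0.147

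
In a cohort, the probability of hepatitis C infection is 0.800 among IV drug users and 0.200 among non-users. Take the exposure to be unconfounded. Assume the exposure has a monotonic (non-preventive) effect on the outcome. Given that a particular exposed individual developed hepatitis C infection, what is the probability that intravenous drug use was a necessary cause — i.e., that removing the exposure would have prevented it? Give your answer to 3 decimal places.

PN ≈ 0.750

Let p₁ = 0.8, p₀ = 0.2.
Under exogeneity and monotonicity, PN = (p₁ − p₀) / p₁.
PN = (0.8 − 0.2) / 0.8 = 0.6 / 0.8 ≈ 0.7500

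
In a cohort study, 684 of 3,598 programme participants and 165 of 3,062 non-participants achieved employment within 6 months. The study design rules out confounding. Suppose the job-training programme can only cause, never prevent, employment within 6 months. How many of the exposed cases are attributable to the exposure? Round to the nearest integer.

about 490 cases

p₁ = P(outcome | exposed) = 684/3598 = 0.19011
p₀ = P(outcome | unexposed) = 165/3062 = 0.053886
PN = (p₁ − p₀)/p₁ = (0.19011 − 0.053886) / 0.19011 ≈ 0.71655.
Attributable cases ≈ PN × (exposed cases) = 0.71655 × 684 ≈ 490.12.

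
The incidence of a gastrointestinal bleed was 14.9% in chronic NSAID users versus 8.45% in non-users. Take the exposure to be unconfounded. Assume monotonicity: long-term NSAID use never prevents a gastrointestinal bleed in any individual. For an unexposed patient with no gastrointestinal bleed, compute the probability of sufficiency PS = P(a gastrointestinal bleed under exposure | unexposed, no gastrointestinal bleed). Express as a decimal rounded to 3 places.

p₁ = 0.149, p₀ = 0.0845.
Under exogeneity and monotonicity, PS = (p₁ − p₀) / (1 − p₀).
PS = (0.149 − 0.0845) / (1 − 0.0845) = 0.0645 / 0.9155 ≈ 0.0705

PS ≈ 0.070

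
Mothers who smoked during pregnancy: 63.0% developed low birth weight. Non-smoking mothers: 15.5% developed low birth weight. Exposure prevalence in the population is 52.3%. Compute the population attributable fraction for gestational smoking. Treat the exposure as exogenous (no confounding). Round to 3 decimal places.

PAF ≈ 0.616

p₁ = 0.63, p₀ = 0.155.
Overall risk P(Y=1) = π·p₁ + (1−π)·p₀ = 0.523×0.63 + 0.477×0.155 = 0.40343.
Under exogeneity, PAF = [P(Y=1) − p₀] / P(Y=1).
PAF = (0.40343 − 0.155) / 0.40343 ≈ 0.6158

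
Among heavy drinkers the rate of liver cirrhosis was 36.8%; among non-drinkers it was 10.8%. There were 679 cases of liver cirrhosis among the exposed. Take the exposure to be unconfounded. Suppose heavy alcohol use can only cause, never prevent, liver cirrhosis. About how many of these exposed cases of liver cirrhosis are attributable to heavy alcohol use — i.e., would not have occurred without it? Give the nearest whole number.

about 480 cases

p₁ = 0.368, p₀ = 0.108.
PN = (p₁ − p₀)/p₁ = (0.368 − 0.108) / 0.368 ≈ 0.70652.
Attributable cases ≈ PN × (exposed cases) = 0.70652 × 679 ≈ 479.73.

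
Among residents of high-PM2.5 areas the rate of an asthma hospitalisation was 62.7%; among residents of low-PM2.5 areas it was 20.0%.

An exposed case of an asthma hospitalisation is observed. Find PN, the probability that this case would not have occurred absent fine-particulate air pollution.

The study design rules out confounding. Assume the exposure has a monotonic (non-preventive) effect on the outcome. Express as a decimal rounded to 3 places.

PN ≈ 0.681

p₁ = 0.627, p₀ = 0.2.
Under exogeneity and monotonicity, PN = (p₁ − p₀) / p₁.
PN = (0.627 − 0.2) / 0.627 = 0.427 / 0.627 ≈ 0.6810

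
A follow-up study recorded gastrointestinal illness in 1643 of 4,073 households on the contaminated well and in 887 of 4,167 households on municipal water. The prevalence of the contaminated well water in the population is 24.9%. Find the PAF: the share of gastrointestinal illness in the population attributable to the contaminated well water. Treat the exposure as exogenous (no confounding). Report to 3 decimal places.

PAF ≈ 0.182

p₁ = P(outcome | exposed) = 1643/4073 = 0.40339
p₀ = P(outcome | unexposed) = 887/4167 = 0.21286
Overall risk P(Y=1) = π·p₁ + (1−π)·p₀ = 0.249×0.40339 + 0.751×0.21286 = 0.2603.
Under exogeneity, PAF = [P(Y=1) − p₀] / P(Y=1).
PAF = (0.2603 − 0.21286) / 0.2603 ≈ 0.1823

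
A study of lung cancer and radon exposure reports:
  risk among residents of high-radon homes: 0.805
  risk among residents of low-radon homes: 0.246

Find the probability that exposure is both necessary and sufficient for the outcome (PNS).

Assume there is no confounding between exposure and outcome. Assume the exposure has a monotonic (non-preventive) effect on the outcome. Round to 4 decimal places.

Let p₁ = 0.805, p₀ = 0.246.
Under exogeneity and monotonicity, PNS = p₁ − p₀.
PNS = 0.805 − 0.246 = 0.559

PNS ≈ 0.5590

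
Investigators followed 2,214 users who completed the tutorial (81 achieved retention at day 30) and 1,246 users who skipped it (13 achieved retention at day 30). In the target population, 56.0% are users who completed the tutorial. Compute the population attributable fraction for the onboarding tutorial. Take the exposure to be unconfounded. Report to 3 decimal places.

p₁ = P(outcome | exposed) = 81/2214 = 0.036585
p₀ = P(outcome | unexposed) = 13/1246 = 0.010433
Overall risk P(Y=1) = π·p₁ + (1−π)·p₀ = 0.56×0.036585 + 0.44×0.010433 = 0.025078.
Under exogeneity, PAF = [P(Y=1) − p₀] / P(Y=1).
PAF = (0.025078 − 0.010433) / 0.025078 ≈ 0.5840

PAF ≈ 0.584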